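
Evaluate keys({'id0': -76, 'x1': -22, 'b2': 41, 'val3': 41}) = ['id0', 'x1', 'b2', 'val3']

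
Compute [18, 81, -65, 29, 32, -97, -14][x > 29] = [81, 32]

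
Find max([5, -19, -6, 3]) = 5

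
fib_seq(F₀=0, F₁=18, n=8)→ [0, 18, 18, 36, 54, 90, 144, 234]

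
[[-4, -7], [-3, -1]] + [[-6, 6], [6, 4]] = [[-10, -1], [3, 3]]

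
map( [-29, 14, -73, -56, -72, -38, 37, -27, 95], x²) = (-29)²=841, (14)²=196, (-73)²=5329, (-56)²=3136, (-72)²=5184, (-38)²=1444, (37)²=1369, (-27)²=729, (95)²=9025
= [841, 196, 5329, 3136, 5184, 1444, 1369, 729, 9025]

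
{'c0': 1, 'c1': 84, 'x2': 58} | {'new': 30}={'c0': 1, 'c1': 84, 'x2': 58, 'new': 30}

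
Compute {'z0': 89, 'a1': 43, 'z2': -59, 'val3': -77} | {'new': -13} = {'z0': 89, 'a1': 43, 'z2': -59, 'val3': -77, 'new': -13}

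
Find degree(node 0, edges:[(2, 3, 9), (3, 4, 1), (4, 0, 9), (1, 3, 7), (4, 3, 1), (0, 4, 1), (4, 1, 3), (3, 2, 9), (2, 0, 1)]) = incident: (4,0), (0,4), (2,0)
= 3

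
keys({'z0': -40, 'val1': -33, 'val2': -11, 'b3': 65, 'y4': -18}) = ['z0', 'val1', 'val2', 'b3', 'y4']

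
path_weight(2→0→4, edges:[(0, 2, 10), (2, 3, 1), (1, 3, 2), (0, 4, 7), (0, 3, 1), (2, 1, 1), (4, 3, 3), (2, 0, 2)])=w(2→0)=2 + w(0→4)=7
= 9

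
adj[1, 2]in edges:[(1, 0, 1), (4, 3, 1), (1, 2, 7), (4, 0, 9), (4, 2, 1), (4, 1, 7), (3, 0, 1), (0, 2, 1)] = 7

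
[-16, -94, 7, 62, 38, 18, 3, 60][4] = 38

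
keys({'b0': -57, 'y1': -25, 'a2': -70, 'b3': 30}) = ['b0', 'y1', 'a2', 'b3']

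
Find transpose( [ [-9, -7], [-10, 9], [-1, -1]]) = [[-9, -10, -1], [-7, 9, -1]]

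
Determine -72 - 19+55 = -36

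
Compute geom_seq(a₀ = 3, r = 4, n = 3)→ a_0 = 3*4^0 = 3
a_1 = 3*4^1 = 12
a_2 = 3*4^2 = 48
= [3, 12, 48]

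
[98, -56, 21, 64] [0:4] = [98, -56, 21, 64]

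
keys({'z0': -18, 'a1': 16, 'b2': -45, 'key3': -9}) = ['z0', 'a1', 'b2', 'key3']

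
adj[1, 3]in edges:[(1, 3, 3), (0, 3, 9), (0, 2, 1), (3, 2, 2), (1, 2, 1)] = 3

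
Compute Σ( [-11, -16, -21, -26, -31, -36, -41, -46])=-228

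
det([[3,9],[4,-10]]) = (3)*(-10) - (9)*(4)
= -66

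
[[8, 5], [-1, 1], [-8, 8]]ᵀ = [[8, -1, -8], [5, 1, 8]]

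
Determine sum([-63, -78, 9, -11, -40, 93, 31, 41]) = (-63) + (-78) + 9 + (-11) + (-40) + 93 + 31 + 41
= -18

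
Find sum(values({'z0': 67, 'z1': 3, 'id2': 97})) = 67 + 3 + 97
= 167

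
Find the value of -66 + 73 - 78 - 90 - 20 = -181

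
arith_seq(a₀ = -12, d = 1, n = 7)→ [-12, -11, -10, -9, -8, -7, -6]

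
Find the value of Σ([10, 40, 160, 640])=10 + 40 + 160 + 640
= 850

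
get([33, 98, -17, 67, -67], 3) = 67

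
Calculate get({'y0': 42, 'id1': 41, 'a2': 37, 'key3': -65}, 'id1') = 41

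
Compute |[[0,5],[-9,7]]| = (0)*(7) - (5)*(-9)
= 45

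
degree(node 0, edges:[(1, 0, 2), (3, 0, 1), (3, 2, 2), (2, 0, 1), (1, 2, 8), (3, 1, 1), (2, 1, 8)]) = incident: (1,0), (3,0), (2,0)
= 3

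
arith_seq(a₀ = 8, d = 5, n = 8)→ a_0 = 8 + 0*5 = 8
a_1 = 8 + 1*5 = 13
a_2 = 8 + 2*5 = 18
...
= [8, 13, 18, 23, 28, 33, 38, 43]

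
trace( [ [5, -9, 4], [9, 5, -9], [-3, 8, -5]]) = 5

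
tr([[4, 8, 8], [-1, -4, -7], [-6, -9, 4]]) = diagonal: 4 + (-4) + 4
= 4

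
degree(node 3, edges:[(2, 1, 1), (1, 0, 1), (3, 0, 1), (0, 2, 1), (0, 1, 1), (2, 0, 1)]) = 1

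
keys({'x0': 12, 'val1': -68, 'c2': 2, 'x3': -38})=['x0', 'val1', 'c2', 'x3']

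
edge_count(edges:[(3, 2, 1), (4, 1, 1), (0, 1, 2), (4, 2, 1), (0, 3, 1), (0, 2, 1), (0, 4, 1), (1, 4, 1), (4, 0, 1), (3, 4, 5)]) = 10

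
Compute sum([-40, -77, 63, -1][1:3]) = -14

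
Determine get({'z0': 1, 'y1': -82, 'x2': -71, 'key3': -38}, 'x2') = -71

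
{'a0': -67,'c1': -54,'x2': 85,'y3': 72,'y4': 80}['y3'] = 72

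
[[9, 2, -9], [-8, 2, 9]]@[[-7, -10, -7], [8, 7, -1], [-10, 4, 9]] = [[43, -112, -146], [-18, 130, 135]]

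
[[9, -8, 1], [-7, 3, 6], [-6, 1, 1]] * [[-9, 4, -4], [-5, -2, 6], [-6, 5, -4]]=[[-47, 57, -88], [12, -4, 22], [43, -21, 26]]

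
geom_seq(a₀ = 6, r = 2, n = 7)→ a_0 = 6*2^0 = 6
a_1 = 6*2^1 = 12
a_2 = 6*2^2 = 24
...
= [6, 12, 24, 48, 96, 192, 384]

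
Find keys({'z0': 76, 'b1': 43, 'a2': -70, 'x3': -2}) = ['z0', 'b1', 'a2', 'x3']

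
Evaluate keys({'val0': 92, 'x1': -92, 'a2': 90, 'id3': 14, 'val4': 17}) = ['val0', 'x1', 'a2', 'id3', 'val4']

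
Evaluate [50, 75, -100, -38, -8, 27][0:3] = [50, 75, -100]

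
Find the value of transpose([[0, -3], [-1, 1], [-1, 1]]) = [[0, -1, -1], [-3, 1, 1]]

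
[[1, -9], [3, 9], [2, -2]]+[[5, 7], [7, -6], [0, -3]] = [[6, -2], [10, 3], [2, -5]]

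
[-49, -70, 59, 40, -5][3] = 40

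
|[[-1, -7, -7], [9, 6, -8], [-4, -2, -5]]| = -535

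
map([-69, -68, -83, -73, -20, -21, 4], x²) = (-69)²=4761, (-68)²=4624, (-83)²=6889, (-73)²=5329, (-20)²=400, (-21)²=441, (4)²=16
= [4761, 4624, 6889, 5329, 400, 441, 16]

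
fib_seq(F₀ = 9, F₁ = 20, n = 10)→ F_2 = F_1 + F_0 = 29
F_3 = F_2 + F_1 = 49
F_4 = F_3 + F_2 = 78
...
= [9, 20, 29, 49, 78, 127, 205, 332, 537, 869]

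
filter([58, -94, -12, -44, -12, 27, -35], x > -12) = keep x where x > -12: 58✓, -94✗, -12✗, -44✗, -12✗, 27✓, -35✗
= [58, 27]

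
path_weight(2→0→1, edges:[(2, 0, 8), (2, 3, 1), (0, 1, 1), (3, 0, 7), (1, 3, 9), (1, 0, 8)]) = w(2→0)=8 + w(0→1)=1
= 9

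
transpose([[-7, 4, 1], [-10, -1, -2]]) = [[-7, -10], [4, -1], [1, -2]]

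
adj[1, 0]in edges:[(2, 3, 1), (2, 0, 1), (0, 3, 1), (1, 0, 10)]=10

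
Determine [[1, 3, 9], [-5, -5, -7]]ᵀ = [[1, -5], [3, -5], [9, -7]]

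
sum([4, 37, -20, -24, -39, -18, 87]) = 27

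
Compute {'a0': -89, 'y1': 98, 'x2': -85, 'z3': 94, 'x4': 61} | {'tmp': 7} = {'a0': -89, 'y1': 98, 'x2': -85, 'z3': 94, 'x4': 61, 'tmp': 7}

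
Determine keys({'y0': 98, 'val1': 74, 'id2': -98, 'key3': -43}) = ['y0', 'val1', 'id2', 'key3']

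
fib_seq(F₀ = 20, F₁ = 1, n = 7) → F_2 = F_1 + F_0 = 21
F_3 = F_2 + F_1 = 22
F_4 = F_3 + F_2 = 43
...
= [20, 1, 21, 22, 43, 65, 108]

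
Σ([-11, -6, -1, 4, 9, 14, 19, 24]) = (-11) + (-6) + (-1) + 4 + 9 + 14 + 19 + 24
= 52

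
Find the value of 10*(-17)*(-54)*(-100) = -918000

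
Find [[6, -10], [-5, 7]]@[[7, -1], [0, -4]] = [[42, 34], [-35, -23]]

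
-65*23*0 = 0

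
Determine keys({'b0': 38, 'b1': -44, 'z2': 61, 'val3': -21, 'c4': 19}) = ['b0', 'b1', 'z2', 'val3', 'c4']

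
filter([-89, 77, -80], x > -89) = [77, -80]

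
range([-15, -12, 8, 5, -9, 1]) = 23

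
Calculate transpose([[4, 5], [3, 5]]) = [[4, 3], [5, 5]]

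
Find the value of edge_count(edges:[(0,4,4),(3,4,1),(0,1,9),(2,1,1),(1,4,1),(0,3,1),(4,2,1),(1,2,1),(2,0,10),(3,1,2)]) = 10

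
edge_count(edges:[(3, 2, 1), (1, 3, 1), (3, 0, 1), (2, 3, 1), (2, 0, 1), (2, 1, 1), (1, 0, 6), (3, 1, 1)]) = 8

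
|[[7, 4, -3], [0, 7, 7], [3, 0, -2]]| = 49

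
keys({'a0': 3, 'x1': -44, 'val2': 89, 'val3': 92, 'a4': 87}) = ['a0', 'x1', 'val2', 'val3', 'a4']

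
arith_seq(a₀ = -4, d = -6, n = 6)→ [-4, -10, -16, -22, -28, -34]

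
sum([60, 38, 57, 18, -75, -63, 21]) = 56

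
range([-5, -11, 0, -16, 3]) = 19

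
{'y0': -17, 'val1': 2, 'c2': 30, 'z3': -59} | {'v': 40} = {'y0': -17, 'val1': 2, 'c2': 30, 'z3': -59, 'v': 40}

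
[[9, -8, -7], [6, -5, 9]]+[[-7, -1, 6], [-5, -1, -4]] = [[2, -9, -1], [1, -6, 5]]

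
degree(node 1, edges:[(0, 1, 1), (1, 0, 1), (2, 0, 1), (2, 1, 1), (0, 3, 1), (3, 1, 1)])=incident: (0,1), (1,0), (2,1), (3,1)
= 4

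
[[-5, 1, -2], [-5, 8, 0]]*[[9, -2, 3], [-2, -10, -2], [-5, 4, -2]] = C[0][0] = (-5)*(9) + (1)*(-2) + (-2)*(-5) = -37
C[0][1] = (-5)*(-2) + (1)*(-10) + (-2)*(4) = -8
C[0][2] = (-5)*(3) + (1)*(-2) + (-2)*(-2) = -13
C[1][0] = (-5)*(9) + (8)*(-2) + (0)*(-5) = -61
C[1][1] = (-5)*(-2) + (8)*(-10) + (0)*(4) = -70
C[1][2] = (-5)*(3) + (8)*(-2) + (0)*(-2) = -31
= [[-37, -8, -13], [-61, -70, -31]]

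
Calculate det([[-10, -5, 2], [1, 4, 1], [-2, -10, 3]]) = -199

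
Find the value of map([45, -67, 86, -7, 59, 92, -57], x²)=(45)²=2025, (-67)²=4489, (86)²=7396, (-7)²=49, (59)²=3481, (92)²=8464, (-57)²=3249
= [2025, 4489, 7396, 49, 3481, 8464, 3249]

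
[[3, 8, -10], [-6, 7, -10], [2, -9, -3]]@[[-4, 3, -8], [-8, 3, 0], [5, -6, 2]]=C[0][0] = (3)*(-4) + (8)*(-8) + (-10)*(5) = -126
C[0][1] = (3)*(3) + (8)*(3) + (-10)*(-6) = 93
C[0][2] = (3)*(-8) + (8)*(0) + (-10)*(2) = -44
C[1][0] = (-6)*(-4) + (7)*(-8) + (-10)*(5) = -82
C[1][1] = (-6)*(3) + (7)*(3) + (-10)*(-6) = 63
C[1][2] = (-6)*(-8) + (7)*(0) + (-10)*(2) = 28
... (3 more cells)
= [[-126, 93, -44], [-82, 63, 28], [49, -3, -22]]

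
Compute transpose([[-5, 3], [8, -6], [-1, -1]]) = [[-5, 8, -1], [3, -6, -1]]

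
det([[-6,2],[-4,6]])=-28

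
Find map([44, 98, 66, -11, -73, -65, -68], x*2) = 44*2=88, 98*2=196, 66*2=132, -11*2=-22, -73*2=-146, -65*2=-130, -68*2=-136
= [88, 196, 132, -22, -146, -130, -136]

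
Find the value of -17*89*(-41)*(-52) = -3225716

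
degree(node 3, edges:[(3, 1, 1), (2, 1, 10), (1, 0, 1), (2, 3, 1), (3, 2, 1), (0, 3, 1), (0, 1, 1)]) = 4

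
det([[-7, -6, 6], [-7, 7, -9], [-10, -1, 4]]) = -379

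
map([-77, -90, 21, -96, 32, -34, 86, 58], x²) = [5929, 8100, 441, 9216, 1024, 1156, 7396, 3364]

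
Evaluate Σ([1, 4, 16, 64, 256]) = 341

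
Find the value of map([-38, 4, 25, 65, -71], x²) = (-38)²=1444, (4)²=16, (25)²=625, (65)²=4225, (-71)²=5041
= [1444, 16, 625, 4225, 5041]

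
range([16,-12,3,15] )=28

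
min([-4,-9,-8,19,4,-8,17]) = -9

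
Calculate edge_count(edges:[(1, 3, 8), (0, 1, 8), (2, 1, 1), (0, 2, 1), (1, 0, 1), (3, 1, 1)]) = 6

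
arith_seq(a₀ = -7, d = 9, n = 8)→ [-7, 2, 11, 20, 29, 38, 47, 56]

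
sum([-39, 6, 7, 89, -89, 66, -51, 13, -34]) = -32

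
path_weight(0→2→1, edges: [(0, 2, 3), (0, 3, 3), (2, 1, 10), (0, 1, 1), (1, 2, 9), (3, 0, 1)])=w(0→2)=3 + w(2→1)=10
= 13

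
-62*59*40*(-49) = 7169680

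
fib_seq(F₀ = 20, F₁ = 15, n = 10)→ [20, 15, 35, 50, 85, 135, 220, 355, 575, 930]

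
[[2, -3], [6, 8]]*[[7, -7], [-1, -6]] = [[17, 4], [34, -90]]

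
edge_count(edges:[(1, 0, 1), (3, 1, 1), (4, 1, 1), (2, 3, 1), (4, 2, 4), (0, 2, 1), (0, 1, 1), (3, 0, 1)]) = 8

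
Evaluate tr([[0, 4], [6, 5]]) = 5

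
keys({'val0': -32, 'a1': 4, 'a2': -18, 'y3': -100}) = ['val0', 'a1', 'a2', 'y3']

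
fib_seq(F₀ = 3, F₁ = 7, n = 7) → F_2 = F_1 + F_0 = 10
F_3 = F_2 + F_1 = 17
F_4 = F_3 + F_2 = 27
...
= [3, 7, 10, 17, 27, 44, 71]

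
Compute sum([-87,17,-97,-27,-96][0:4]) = -194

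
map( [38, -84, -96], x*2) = [76, -168, -192]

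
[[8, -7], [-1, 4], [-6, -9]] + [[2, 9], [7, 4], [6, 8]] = [[10, 2], [6, 8], [0, -1]]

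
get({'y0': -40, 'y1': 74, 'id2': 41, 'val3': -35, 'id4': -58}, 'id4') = -58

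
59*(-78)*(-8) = 36816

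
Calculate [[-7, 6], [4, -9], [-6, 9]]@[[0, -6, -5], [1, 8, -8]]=C[0][0] = (-7)*(0) + (6)*(1) = 6
C[0][1] = (-7)*(-6) + (6)*(8) = 90
C[0][2] = (-7)*(-5) + (6)*(-8) = -13
C[1][0] = (4)*(0) + (-9)*(1) = -9
C[1][1] = (4)*(-6) + (-9)*(8) = -96
C[1][2] = (4)*(-5) + (-9)*(-8) = 52
... (3 more cells)
= [[6, 90, -13], [-9, -96, 52], [9, 108, -42]]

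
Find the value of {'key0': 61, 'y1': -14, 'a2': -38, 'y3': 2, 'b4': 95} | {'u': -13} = {'key0': 61, 'y1': -14, 'a2': -38, 'y3': 2, 'b4': 95, 'u': -13}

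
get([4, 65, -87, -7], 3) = -7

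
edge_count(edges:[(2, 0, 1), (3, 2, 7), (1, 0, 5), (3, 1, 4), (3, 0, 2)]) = 5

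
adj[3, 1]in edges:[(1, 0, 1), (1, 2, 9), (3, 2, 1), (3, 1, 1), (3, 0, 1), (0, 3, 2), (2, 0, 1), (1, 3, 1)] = 1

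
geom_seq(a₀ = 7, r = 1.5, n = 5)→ [7.0, 10.5, 15.75, 23.625, 35.4375]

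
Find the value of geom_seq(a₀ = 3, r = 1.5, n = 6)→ a_0 = 3*1.5^0 = 3.0
a_1 = 3*1.5^1 = 4.5
a_2 = 3*1.5^2 = 6.75
...
= [3.0, 4.5, 6.75, 10.125, 15.1875, 22.78125]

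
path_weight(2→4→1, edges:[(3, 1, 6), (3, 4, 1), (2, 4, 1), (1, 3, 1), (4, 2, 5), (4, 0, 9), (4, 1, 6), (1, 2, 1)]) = w(2→4)=1 + w(4→1)=6
= 7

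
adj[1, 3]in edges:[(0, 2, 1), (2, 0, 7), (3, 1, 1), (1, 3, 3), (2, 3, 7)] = 3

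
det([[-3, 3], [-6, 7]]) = (-3)*(7) - (3)*(-6)
= -3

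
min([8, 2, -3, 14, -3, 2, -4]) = -4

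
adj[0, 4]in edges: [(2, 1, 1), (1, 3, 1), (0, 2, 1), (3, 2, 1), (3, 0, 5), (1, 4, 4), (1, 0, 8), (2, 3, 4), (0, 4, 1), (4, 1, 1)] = 1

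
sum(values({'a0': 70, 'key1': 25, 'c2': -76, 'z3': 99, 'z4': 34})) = 152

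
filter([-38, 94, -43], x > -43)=[-38, 94]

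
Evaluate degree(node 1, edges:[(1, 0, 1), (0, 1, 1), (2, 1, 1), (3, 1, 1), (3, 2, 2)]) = 4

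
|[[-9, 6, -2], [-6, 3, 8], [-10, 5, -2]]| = (1)*(-9)*det([[3, 8], [5, -2]]) + (-1)*(6)*det([[-6, 8], [-10, -2]]) + (1)*(-2)*det([[-6, 3], [-10, 5]])
= 414 + -552 + 0
= -138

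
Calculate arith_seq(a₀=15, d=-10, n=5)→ [15, 5, -5, -15, -25]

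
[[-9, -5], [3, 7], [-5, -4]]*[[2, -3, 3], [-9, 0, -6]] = [[27, 27, 3], [-57, -9, -33], [26, 15, 9]]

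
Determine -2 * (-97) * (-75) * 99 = -1440450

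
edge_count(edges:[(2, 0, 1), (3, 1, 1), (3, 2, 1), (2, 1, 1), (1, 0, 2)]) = 5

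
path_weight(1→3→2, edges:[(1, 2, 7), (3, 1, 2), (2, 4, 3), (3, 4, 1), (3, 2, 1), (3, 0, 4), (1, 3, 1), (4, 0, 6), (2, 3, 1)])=w(1→3)=1 + w(3→2)=1
= 2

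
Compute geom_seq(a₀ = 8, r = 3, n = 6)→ [8, 24, 72, 216, 648, 1944]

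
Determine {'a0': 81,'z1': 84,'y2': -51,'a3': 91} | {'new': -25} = {'a0': 81, 'z1': 84, 'y2': -51, 'a3': 91, 'new': -25}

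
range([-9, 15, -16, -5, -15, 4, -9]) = 31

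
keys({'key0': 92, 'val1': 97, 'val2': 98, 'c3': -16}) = ['key0', 'val1', 'val2', 'c3']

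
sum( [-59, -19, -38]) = -116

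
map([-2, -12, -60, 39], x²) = (-2)²=4, (-12)²=144, (-60)²=3600, (39)²=1521
= [4, 144, 3600, 1521]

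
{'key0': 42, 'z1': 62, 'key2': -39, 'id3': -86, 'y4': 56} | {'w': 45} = {'key0': 42, 'z1': 62, 'key2': -39, 'id3': -86, 'y4': 56, 'w': 45}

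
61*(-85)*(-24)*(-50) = -6222000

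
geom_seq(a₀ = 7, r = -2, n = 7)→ [7, -14, 28, -56, 112, -224, 448]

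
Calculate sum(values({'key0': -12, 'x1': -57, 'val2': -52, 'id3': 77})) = (-12) + (-57) + (-52) + 77
= -44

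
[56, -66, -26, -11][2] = -26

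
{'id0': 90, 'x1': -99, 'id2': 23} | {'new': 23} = {'id0': 90, 'x1': -99, 'id2': 23, 'new': 23}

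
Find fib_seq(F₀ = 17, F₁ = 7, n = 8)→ F_2 = F_1 + F_0 = 24
F_3 = F_2 + F_1 = 31
F_4 = F_3 + F_2 = 55
...
= [17, 7, 24, 31, 55, 86, 141, 227]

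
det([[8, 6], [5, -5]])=(8)*(-5) - (6)*(5)
= -70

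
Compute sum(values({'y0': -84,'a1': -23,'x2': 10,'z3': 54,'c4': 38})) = (-84) + (-23) + 10 + 54 + 38
= -5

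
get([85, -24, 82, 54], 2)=82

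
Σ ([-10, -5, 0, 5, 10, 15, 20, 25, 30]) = (-10) + (-5) + 0 + 5 + 10 + 15 + 20 + 25 + 30
= 90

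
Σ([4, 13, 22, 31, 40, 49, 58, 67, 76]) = 360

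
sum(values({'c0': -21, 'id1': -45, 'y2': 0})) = (-21) + (-45) + 0
= -66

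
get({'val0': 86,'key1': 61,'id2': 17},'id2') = 17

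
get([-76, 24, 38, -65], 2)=38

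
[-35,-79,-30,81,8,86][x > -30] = [81, 8, 86]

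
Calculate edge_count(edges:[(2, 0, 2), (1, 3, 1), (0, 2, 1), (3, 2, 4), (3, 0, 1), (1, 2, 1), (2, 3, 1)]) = 7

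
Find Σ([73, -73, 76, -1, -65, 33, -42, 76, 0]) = 77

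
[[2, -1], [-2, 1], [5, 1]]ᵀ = [[2, -2, 5], [-1, 1, 1]]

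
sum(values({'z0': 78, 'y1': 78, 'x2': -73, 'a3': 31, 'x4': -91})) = 23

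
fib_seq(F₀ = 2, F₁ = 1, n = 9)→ [2, 1, 3, 4, 7, 11, 18, 29, 47]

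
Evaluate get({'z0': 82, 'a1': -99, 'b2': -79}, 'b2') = -79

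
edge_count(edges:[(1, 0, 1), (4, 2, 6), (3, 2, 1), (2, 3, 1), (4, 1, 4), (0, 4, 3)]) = 6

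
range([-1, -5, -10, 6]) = 16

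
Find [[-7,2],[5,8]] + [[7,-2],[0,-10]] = [[0, 0], [5, -2]]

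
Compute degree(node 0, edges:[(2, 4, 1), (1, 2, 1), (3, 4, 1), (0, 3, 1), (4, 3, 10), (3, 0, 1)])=2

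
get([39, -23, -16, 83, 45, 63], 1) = -23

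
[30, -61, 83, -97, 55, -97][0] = 30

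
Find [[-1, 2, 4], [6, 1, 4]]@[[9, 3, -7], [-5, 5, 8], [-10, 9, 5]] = C[0][0] = (-1)*(9) + (2)*(-5) + (4)*(-10) = -59
C[0][1] = (-1)*(3) + (2)*(5) + (4)*(9) = 43
C[0][2] = (-1)*(-7) + (2)*(8) + (4)*(5) = 43
C[1][0] = (6)*(9) + (1)*(-5) + (4)*(-10) = 9
C[1][1] = (6)*(3) + (1)*(5) + (4)*(9) = 59
C[1][2] = (6)*(-7) + (1)*(8) + (4)*(5) = -14
= [[-59, 43, 43], [9, 59, -14]]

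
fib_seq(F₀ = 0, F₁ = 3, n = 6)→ [0, 3, 3, 6, 9, 15]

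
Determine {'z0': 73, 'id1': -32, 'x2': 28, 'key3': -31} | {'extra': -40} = {'z0': 73, 'id1': -32, 'x2': 28, 'key3': -31, 'extra': -40}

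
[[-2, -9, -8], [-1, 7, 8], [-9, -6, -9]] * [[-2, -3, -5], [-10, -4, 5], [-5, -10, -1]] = [[134, 122, -27], [-108, -105, 32], [123, 141, 24]]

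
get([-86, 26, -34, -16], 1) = 26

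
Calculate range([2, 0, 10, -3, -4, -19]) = 29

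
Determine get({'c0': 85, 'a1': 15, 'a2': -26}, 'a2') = -26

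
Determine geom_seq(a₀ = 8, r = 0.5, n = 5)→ [8.0, 4.0, 2.0, 1.0, 0.5]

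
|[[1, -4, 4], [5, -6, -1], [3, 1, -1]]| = (1)*(1)*det([[-6, -1], [1, -1]]) + (-1)*(-4)*det([[5, -1], [3, -1]]) + (1)*(4)*det([[5, -6], [3, 1]])
= 7 + -8 + 92
= 91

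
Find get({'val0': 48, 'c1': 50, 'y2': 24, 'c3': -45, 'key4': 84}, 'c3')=-45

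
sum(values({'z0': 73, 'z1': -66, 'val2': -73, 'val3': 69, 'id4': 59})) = 62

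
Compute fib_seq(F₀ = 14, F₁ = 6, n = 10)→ [14, 6, 20, 26, 46, 72, 118, 190, 308, 498]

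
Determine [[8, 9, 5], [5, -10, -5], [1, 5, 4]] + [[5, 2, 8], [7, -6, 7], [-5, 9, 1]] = [[13, 11, 13], [12, -16, 2], [-4, 14, 5]]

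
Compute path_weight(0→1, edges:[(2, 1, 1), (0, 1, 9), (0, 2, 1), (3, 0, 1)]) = w(0→1)=9
= 9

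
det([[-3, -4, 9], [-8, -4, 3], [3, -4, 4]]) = (1)*(-3)*det([[-4, 3], [-4, 4]]) + (-1)*(-4)*det([[-8, 3], [3, 4]]) + (1)*(9)*det([[-8, -4], [3, -4]])
= 12 + -164 + 396
= 244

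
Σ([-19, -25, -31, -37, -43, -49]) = -204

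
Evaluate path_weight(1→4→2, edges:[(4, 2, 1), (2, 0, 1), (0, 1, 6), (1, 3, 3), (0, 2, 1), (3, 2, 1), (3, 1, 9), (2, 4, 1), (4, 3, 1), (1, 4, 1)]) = 2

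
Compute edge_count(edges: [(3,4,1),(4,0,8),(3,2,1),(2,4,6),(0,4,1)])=5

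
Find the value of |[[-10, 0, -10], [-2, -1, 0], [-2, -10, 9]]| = (1)*(-10)*det([[-1, 0], [-10, 9]]) + (-1)*(0)*det([[-2, 0], [-2, 9]]) + (1)*(-10)*det([[-2, -1], [-2, -10]])
= 90 + 0 + -180
= -90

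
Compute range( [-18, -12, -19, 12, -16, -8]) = 31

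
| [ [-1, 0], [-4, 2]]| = -2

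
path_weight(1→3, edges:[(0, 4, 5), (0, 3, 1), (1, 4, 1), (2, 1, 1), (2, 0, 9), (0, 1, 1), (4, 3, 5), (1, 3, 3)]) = w(1→3)=3
= 3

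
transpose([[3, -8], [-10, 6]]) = [[3, -10], [-8, 6]]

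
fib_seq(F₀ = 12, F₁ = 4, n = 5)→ [12, 4, 16, 20, 36]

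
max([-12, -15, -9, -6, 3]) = 3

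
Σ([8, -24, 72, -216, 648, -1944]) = 8 + -24 + 72 + -216 + 648 + -1944
= -1456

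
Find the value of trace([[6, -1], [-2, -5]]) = diagonal: 6 + (-5)
= 1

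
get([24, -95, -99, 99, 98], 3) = 99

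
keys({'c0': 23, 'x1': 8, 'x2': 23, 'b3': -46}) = ['c0', 'x1', 'x2', 'b3']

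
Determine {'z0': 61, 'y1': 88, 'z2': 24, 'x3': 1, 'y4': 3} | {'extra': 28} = {'z0': 61, 'y1': 88, 'z2': 24, 'x3': 1, 'y4': 3, 'extra': 28}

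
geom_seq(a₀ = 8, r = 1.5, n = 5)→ a_0 = 8*1.5^0 = 8.0
a_1 = 8*1.5^1 = 12.0
a_2 = 8*1.5^2 = 18.0
...
= [8.0, 12.0, 18.0, 27.0, 40.5]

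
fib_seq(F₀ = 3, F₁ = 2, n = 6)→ F_2 = F_1 + F_0 = 5
F_3 = F_2 + F_1 = 7
F_4 = F_3 + F_2 = 12
...
= [3, 2, 5, 7, 12, 19]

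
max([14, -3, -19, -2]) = 14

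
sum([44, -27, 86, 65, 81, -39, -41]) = 169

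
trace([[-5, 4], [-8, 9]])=4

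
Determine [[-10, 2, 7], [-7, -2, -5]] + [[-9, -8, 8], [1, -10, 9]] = [[-19, -6, 15], [-6, -12, 4]]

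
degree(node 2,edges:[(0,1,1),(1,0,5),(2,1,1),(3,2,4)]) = incident: (2,1), (3,2)
= 2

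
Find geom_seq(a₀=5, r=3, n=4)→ [5, 15, 45, 135]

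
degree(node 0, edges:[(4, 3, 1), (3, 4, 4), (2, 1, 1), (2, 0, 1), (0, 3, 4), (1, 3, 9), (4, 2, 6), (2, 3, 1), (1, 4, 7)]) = 2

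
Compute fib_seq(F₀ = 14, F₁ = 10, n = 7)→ F_2 = F_1 + F_0 = 24
F_3 = F_2 + F_1 = 34
F_4 = F_3 + F_2 = 58
...
= [14, 10, 24, 34, 58, 92, 150]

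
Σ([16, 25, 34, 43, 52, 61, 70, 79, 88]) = 468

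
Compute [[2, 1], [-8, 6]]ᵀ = [[2, -8], [1, 6]]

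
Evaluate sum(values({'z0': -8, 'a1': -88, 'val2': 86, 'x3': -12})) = -22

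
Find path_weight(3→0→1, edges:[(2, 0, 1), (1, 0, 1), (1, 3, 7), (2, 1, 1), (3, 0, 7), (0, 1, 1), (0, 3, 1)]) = 8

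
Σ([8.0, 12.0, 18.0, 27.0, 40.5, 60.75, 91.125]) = 257.375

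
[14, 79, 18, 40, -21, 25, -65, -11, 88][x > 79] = keep x where x > 79: 14✗, 79✗, 18✗, 40✗, -21✗, 25✗, -65✗, -11✗, 88✓
= [88]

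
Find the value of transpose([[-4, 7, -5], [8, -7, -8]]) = [[-4, 8], [7, -7], [-5, -8]]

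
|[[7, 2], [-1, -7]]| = -47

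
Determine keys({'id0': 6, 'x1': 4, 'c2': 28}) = ['id0', 'x1', 'c2']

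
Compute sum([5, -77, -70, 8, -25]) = 5 + (-77) + (-70) + 8 + (-25)
= -159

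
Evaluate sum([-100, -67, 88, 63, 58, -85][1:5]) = 142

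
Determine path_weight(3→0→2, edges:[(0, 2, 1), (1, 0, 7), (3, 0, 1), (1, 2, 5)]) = 2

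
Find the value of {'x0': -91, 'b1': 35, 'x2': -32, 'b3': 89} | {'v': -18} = {'x0': -91, 'b1': 35, 'x2': -32, 'b3': 89, 'v': -18}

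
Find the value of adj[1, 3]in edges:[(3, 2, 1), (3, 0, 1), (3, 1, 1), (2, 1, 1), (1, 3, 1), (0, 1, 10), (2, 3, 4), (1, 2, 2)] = 1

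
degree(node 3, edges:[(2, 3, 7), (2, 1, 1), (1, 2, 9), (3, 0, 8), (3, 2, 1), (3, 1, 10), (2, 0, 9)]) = 4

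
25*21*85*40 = 1785000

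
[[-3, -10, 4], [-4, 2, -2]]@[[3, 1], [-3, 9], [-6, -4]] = [[-3, -109], [-6, 22]]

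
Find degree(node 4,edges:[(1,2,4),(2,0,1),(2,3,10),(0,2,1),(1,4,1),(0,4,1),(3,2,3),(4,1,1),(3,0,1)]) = incident: (1,4), (0,4), (4,1)
= 3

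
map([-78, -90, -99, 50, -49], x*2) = [-156, -180, -198, 100, -98]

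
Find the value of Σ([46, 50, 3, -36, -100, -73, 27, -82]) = 46 + 50 + 3 + (-36) + (-100) + (-73) + 27 + (-82)
= -165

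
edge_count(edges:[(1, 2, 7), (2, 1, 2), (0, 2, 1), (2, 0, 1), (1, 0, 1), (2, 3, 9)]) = 6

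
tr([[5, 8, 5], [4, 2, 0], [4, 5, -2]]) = diagonal: 5 + 2 + (-2)
= 5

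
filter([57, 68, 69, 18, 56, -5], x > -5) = [57, 68, 69, 18, 56]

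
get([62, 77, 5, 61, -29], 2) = 5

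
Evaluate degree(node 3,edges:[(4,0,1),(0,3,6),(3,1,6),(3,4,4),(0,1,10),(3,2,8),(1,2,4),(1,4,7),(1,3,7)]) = incident: (0,3), (3,1), (3,4), (3,2), (1,3)
= 5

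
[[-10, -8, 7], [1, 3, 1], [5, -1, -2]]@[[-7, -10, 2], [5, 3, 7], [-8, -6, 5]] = C[0][0] = (-10)*(-7) + (-8)*(5) + (7)*(-8) = -26
C[0][1] = (-10)*(-10) + (-8)*(3) + (7)*(-6) = 34
C[0][2] = (-10)*(2) + (-8)*(7) + (7)*(5) = -41
C[1][0] = (1)*(-7) + (3)*(5) + (1)*(-8) = 0
C[1][1] = (1)*(-10) + (3)*(3) + (1)*(-6) = -7
C[1][2] = (1)*(2) + (3)*(7) + (1)*(5) = 28
... (3 more cells)
= [[-26, 34, -41], [0, -7, 28], [-24, -41, -7]]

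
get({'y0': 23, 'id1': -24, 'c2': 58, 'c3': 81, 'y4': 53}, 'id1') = -24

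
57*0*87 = 0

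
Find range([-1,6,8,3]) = 9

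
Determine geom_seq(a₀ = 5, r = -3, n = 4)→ a_0 = 5*(-3)^0 = 5
a_1 = 5*(-3)^1 = -15
a_2 = 5*(-3)^2 = 45
...
= [5, -15, 45, -135]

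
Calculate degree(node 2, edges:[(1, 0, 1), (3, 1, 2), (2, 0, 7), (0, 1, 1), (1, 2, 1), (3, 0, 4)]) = 2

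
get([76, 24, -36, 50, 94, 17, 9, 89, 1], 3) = 50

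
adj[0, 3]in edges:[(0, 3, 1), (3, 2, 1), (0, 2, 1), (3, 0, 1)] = 1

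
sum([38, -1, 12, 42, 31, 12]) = 134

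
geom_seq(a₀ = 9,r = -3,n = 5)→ [9, -27, 81, -243, 729]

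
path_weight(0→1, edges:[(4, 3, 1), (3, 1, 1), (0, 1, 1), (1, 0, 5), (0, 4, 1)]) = 1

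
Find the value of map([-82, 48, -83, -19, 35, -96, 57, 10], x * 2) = -82*2=-164, 48*2=96, -83*2=-166, -19*2=-38, 35*2=70, -96*2=-192, 57*2=114, 10*2=20
= [-164, 96, -166, -38, 70, -192, 114, 20]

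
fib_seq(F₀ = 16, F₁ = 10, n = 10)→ [16, 10, 26, 36, 62, 98, 160, 258, 418, 676]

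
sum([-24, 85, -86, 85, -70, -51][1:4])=slice → [85, -86, 85]
85 + (-86) + 85
= 84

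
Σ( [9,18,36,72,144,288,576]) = 9 + 18 + 36 + 72 + 144 + 288 + 576
= 1143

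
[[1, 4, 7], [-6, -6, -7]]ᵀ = [[1, -6], [4, -6], [7, -7]]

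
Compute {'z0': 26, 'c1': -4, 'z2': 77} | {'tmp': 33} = {'z0': 26, 'c1': -4, 'z2': 77, 'tmp': 33}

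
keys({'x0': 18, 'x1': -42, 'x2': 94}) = ['x0', 'x1', 'x2']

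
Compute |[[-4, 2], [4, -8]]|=(-4)*(-8) - (2)*(4)
= 24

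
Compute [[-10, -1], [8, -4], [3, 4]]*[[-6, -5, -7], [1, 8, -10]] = [[59, 42, 80], [-52, -72, -16], [-14, 17, -61]]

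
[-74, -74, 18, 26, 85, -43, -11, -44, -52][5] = -43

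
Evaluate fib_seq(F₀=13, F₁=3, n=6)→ F_2 = F_1 + F_0 = 16
F_3 = F_2 + F_1 = 19
F_4 = F_3 + F_2 = 35
...
= [13, 3, 16, 19, 35, 54]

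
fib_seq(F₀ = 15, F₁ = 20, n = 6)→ [15, 20, 35, 55, 90, 145]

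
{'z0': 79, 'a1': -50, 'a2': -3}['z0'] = 79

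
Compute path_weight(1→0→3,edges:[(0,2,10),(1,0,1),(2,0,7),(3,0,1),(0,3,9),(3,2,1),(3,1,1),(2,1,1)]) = 10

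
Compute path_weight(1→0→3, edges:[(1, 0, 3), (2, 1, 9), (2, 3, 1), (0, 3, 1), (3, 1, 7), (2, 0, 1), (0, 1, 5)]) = 4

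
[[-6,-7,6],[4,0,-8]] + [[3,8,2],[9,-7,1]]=[[-3, 1, 8], [13, -7, -7]]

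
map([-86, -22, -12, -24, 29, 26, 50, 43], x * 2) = [-172, -44, -24, -48, 58, 52, 100, 86]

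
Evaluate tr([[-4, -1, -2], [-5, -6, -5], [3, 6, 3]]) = -7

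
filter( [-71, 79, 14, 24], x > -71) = keep x where x > -71: -71✗, 79✓, 14✓, 24✓
= [79, 14, 24]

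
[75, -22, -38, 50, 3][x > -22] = keep x where x > -22: 75✓, -22✗, -38✗, 50✓, 3✓
= [75, 50, 3]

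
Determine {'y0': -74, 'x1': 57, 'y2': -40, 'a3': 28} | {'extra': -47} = {'y0': -74, 'x1': 57, 'y2': -40, 'a3': 28, 'extra': -47}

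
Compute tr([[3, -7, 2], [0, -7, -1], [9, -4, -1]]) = -5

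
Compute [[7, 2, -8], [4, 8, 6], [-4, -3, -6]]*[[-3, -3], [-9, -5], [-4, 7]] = [[-7, -87], [-108, -10], [63, -15]]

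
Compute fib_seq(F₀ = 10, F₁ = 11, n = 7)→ [10, 11, 21, 32, 53, 85, 138]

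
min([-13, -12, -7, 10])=-13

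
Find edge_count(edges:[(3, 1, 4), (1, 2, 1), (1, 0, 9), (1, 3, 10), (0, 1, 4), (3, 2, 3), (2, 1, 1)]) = 7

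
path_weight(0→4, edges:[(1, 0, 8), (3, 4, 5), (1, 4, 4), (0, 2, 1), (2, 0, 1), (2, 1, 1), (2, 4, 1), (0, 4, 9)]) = 9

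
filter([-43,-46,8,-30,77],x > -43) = [8, -30, 77]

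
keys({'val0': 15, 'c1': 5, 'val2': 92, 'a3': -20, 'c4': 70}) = ['val0', 'c1', 'val2', 'a3', 'c4']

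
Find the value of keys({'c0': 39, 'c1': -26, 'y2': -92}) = ['c0', 'c1', 'y2']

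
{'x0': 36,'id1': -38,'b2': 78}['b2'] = 78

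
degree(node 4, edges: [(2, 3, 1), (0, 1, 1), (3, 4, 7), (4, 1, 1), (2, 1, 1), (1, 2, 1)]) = 2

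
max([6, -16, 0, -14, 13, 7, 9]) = 13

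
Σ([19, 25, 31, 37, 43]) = 155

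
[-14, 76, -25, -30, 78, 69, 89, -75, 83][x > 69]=keep x where x > 69: -14✗, 76✓, -25✗, -30✗, 78✓, 69✗, 89✓, -75✗, 83✓
= [76, 78, 89, 83]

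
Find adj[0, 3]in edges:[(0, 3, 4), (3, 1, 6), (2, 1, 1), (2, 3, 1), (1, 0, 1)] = 4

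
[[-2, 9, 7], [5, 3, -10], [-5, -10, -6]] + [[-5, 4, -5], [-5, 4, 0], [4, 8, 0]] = [[-7, 13, 2], [0, 7, -10], [-1, -2, -6]]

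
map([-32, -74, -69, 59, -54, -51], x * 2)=[-64, -148, -138, 118, -108, -102]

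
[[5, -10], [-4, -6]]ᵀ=[[5, -4], [-10, -6]]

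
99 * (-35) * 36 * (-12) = 1496880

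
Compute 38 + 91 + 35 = 164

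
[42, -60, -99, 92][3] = 92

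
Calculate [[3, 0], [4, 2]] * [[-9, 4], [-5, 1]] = [[-27, 12], [-46, 18]]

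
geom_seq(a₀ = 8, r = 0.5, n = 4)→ [8.0, 4.0, 2.0, 1.0]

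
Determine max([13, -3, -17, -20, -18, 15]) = 15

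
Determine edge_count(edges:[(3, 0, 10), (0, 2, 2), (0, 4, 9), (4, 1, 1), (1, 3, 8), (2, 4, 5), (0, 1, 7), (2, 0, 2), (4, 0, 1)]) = 9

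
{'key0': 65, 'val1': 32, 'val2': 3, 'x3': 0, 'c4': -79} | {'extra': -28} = {'key0': 65, 'val1': 32, 'val2': 3, 'x3': 0, 'c4': -79, 'extra': -28}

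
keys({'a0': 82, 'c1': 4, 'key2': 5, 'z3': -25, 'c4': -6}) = ['a0', 'c1', 'key2', 'z3', 'c4']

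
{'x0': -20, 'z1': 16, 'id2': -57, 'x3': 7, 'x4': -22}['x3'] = 7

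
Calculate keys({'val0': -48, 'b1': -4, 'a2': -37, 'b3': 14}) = ['val0', 'b1', 'a2', 'b3']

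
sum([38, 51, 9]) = 38 + 51 + 9
= 98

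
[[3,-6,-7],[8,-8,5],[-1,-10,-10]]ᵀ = [[3, 8, -1], [-6, -8, -10], [-7, 5, -10]]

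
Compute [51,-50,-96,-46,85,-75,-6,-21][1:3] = [-50, -96]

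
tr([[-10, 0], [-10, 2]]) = diagonal: (-10) + 2
= -8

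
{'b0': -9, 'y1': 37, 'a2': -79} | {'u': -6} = {'b0': -9, 'y1': 37, 'a2': -79, 'u': -6}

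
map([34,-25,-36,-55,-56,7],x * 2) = [68, -50, -72, -110, -112, 14]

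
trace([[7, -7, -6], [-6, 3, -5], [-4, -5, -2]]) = diagonal: 7 + 3 + (-2)
= 8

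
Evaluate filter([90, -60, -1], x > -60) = [90, -1]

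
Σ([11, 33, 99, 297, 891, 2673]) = 4004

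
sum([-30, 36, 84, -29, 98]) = (-30) + 36 + 84 + (-29) + 98
= 159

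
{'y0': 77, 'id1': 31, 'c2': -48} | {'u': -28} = {'y0': 77, 'id1': 31, 'c2': -48, 'u': -28}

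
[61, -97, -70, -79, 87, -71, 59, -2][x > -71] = [61, -70, 87, 59, -2]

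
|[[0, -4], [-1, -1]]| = -4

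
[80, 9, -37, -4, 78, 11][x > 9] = keep x where x > 9: 80✓, 9✗, -37✗, -4✗, 78✓, 11✓
= [80, 78, 11]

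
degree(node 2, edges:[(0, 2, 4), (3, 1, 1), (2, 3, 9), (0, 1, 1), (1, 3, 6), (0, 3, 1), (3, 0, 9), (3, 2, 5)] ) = incident: (0,2), (2,3), (3,2)
= 3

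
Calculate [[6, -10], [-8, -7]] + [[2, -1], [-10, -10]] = [[8, -11], [-18, -17]]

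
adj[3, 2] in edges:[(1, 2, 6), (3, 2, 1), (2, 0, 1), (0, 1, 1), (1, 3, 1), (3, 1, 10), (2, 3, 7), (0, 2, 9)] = 1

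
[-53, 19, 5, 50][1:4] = [19, 5, 50]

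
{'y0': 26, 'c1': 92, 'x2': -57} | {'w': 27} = {'y0': 26, 'c1': 92, 'x2': -57, 'w': 27}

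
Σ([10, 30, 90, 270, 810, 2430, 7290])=10930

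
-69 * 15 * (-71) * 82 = 6025770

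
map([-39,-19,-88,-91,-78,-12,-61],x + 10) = -39+10=-29, -19+10=-9, -88+10=-78, -91+10=-81, -78+10=-68, -12+10=-2, -61+10=-51
= [-29, -9, -78, -81, -68, -2, -51]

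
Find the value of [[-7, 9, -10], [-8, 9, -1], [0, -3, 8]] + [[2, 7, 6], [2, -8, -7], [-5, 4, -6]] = [[-5, 16, -4], [-6, 1, -8], [-5, 1, 2]]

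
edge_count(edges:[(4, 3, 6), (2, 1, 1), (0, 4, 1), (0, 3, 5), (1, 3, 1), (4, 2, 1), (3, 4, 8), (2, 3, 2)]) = 8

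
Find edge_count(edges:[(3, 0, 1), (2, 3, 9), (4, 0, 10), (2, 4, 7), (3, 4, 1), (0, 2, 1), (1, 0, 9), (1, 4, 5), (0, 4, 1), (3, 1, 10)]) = 10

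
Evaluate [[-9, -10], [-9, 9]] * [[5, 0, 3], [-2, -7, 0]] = [[-25, 70, -27], [-63, -63, -27]]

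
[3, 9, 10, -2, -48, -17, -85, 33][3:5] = [-2, -48]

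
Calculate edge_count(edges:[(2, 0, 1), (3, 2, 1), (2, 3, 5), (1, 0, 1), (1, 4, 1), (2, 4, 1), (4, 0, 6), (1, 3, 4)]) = 8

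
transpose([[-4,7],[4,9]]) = [[-4, 4], [7, 9]]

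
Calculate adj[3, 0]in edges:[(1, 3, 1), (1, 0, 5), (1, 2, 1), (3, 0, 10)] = 10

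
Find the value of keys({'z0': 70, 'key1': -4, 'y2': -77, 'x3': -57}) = ['z0', 'key1', 'y2', 'x3']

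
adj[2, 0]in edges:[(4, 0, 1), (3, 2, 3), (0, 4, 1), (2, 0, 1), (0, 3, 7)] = 1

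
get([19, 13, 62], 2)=62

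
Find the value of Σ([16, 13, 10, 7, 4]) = 16 + 13 + 10 + 7 + 4
= 50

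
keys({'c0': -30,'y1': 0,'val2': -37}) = ['c0', 'y1', 'val2']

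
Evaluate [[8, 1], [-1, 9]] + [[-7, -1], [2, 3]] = [[1, 0], [1, 12]]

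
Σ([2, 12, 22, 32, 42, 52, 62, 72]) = 296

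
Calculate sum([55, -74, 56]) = 37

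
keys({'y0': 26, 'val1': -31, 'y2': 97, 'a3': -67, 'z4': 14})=['y0', 'val1', 'y2', 'a3', 'z4']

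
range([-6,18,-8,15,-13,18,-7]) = 31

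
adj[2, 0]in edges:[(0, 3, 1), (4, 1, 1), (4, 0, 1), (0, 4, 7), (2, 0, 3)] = 3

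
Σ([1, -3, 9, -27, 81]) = 61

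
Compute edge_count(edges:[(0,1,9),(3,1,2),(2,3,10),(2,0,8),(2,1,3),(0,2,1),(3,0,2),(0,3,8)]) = 8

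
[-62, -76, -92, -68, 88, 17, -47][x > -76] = keep x where x > -76: -62✓, -76✗, -92✗, -68✓, 88✓, 17✓, -47✓
= [-62, -68, 88, 17, -47]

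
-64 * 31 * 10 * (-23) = 456320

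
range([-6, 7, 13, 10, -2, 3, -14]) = 27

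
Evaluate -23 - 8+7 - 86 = -110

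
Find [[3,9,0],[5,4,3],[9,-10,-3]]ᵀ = [[3, 5, 9], [9, 4, -10], [0, 3, -3]]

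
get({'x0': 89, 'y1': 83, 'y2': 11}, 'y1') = 83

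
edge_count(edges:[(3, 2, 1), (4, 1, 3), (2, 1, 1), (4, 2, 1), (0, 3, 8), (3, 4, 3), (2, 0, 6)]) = 7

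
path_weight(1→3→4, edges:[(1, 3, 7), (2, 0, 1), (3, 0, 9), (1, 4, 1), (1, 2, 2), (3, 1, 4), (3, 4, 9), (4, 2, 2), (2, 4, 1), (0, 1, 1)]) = w(1→3)=7 + w(3→4)=9
= 16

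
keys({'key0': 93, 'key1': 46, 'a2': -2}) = ['key0', 'key1', 'a2']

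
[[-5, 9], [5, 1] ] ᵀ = [[-5, 5], [9, 1]]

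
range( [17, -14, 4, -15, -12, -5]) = 32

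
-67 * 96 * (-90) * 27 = 15629760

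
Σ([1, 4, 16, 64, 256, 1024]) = 1 + 4 + 16 + 64 + 256 + 1024
= 1365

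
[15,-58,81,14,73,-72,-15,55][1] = -58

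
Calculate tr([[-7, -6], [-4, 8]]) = diagonal: (-7) + 8
= 1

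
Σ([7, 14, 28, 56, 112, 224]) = 7 + 14 + 28 + 56 + 112 + 224
= 441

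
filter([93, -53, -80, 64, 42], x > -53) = keep x where x > -53: 93✓, -53✗, -80✗, 64✓, 42✓
= [93, 64, 42]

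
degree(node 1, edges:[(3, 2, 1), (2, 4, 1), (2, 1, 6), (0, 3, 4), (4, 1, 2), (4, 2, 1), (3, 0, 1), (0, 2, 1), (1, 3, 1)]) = incident: (2,1), (4,1), (1,3)
= 3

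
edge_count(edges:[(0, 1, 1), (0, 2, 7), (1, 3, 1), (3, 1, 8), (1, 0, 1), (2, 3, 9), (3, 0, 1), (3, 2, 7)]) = 8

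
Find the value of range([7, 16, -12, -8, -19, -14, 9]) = 35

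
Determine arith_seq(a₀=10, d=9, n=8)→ a_0 = 10 + 0*9 = 10
a_1 = 10 + 1*9 = 19
a_2 = 10 + 2*9 = 28
...
= [10, 19, 28, 37, 46, 55, 64, 73]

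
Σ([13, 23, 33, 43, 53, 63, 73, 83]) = 384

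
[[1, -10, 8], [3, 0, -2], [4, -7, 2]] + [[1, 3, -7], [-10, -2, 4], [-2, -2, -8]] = [[2, -7, 1], [-7, -2, 2], [2, -9, -6]]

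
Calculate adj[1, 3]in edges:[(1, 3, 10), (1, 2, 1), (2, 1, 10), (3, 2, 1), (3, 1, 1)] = 10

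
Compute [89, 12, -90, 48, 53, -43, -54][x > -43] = [89, 12, 48, 53]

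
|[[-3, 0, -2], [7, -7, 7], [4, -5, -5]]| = (1)*(-3)*det([[-7, 7], [-5, -5]]) + (-1)*(0)*det([[7, 7], [4, -5]]) + (1)*(-2)*det([[7, -7], [4, -5]])
= -210 + 0 + 14
= -196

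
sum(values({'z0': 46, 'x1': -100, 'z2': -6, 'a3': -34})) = -94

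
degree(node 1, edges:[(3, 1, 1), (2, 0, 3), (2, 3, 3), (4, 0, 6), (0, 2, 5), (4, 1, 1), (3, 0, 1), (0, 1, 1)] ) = 3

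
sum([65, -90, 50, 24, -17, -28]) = 65 + (-90) + 50 + 24 + (-17) + (-28)
= 4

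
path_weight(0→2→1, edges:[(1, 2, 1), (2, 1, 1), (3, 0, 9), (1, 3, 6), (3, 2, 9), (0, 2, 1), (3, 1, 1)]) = w(0→2)=1 + w(2→1)=1
= 2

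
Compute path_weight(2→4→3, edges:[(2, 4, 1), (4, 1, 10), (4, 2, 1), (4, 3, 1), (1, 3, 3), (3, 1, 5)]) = w(2→4)=1 + w(4→3)=1
= 2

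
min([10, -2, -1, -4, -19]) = -19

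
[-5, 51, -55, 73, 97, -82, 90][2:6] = [-55, 73, 97, -82]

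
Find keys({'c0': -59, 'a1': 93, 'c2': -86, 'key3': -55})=['c0', 'a1', 'c2', 'key3']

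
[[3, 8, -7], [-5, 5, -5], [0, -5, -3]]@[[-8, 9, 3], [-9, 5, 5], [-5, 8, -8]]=[[-61, 11, 105], [20, -60, 50], [60, -49, -1]]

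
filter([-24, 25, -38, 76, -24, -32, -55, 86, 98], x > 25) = keep x where x > 25: -24✗, 25✗, -38✗, 76✓, -24✗, -32✗, -55✗, 86✓, 98✓
= [76, 86, 98]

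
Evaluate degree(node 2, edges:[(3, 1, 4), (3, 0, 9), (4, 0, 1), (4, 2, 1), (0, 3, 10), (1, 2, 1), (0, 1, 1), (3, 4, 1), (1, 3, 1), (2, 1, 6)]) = incident: (4,2), (1,2), (2,1)
= 3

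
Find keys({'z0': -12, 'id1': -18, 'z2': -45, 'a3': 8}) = ['z0', 'id1', 'z2', 'a3']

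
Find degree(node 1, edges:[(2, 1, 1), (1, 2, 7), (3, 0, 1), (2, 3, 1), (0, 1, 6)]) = 3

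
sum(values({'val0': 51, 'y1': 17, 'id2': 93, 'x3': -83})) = 51 + 17 + 93 + (-83)
= 78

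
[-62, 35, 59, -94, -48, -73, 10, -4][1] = 35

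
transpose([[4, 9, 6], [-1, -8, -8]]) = [[4, -1], [9, -8], [6, -8]]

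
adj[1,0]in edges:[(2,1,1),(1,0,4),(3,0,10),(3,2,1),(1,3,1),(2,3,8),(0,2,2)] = 4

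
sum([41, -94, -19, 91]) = 41 + (-94) + (-19) + 91
= 19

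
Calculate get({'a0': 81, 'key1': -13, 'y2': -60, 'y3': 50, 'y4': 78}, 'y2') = -60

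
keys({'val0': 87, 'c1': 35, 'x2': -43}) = ['val0', 'c1', 'x2']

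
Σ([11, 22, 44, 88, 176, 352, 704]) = 1397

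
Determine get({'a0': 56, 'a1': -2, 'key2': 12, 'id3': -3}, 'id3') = -3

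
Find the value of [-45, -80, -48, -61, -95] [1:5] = [-80, -48, -61, -95]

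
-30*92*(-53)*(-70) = -10239600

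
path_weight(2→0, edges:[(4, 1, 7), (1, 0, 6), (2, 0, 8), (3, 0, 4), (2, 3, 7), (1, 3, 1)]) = w(2→0)=8
= 8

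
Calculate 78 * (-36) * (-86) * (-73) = -17628624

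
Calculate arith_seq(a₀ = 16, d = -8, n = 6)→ [16, 8, 0, -8, -16, -24]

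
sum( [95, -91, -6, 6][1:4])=-91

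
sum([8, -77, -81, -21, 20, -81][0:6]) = -232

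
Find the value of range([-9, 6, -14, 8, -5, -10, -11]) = 22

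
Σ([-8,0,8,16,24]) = 40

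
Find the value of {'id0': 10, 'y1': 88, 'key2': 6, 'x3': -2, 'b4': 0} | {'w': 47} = {'id0': 10, 'y1': 88, 'key2': 6, 'x3': -2, 'b4': 0, 'w': 47}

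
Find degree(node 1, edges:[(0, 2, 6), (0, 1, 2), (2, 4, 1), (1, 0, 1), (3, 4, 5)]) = incident: (0,1), (1,0)
= 2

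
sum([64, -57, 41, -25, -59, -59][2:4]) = slice → [41, -25]
41 + (-25)
= 16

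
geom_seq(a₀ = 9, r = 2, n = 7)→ [9, 18, 36, 72, 144, 288, 576]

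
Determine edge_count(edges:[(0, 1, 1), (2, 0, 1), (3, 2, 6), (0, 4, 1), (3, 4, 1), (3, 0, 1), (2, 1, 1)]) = 7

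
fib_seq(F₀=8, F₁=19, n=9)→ [8, 19, 27, 46, 73, 119, 192, 311, 503]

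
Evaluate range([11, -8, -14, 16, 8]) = 30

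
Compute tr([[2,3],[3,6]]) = 8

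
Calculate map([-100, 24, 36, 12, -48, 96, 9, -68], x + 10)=[-90, 34, 46, 22, -38, 106, 19, -58]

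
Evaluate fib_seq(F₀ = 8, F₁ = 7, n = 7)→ [8, 7, 15, 22, 37, 59, 96]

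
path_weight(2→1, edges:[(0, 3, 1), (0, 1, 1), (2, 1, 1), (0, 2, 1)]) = 1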